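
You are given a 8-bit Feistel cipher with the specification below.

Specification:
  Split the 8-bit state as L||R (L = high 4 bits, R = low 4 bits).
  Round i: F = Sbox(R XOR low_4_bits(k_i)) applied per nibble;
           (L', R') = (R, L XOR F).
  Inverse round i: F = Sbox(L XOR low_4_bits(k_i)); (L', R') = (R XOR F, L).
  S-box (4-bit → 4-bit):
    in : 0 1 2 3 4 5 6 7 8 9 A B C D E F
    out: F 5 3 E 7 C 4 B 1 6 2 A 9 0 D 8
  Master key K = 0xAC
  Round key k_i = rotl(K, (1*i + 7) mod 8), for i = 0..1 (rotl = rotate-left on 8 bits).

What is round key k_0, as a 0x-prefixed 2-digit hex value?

0x56

K = 0xAC
k_0 = rotl(K, (1*0+7) mod 8) = rotl(K, 7) = 0x56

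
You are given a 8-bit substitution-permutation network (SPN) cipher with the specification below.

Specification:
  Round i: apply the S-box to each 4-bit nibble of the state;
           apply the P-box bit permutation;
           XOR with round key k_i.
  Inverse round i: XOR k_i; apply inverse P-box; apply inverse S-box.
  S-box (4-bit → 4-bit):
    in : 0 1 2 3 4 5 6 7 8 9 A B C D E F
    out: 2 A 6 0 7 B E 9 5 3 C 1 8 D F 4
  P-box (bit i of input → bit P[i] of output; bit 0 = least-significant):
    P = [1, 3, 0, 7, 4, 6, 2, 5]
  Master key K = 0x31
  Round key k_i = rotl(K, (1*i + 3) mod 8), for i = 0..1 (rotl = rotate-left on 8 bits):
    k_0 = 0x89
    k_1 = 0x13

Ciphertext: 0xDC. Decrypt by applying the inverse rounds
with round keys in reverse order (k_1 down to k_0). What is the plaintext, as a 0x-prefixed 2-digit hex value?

0xAD

s_0 = ciphertext = 0xDC
s_1 = InvRound(s_0, k_1) = 0x2E
s_2 = InvRound(s_1, k_0) = 0xAD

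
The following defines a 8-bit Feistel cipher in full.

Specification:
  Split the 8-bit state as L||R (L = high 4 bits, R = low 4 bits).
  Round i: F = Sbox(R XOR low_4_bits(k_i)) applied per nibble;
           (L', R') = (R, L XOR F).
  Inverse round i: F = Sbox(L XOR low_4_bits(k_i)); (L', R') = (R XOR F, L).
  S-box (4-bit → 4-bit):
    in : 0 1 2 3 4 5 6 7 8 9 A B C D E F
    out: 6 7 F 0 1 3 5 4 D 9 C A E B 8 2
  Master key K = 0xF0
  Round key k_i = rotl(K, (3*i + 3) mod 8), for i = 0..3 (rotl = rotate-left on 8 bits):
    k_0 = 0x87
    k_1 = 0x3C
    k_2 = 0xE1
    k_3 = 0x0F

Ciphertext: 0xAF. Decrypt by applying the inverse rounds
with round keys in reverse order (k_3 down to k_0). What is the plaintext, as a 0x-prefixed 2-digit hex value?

0x77

s_0 = ciphertext = 0xAF
s_1 = InvRound(s_0, k_3) = 0xCA
s_2 = InvRound(s_1, k_2) = 0x1C
s_3 = InvRound(s_2, k_1) = 0x71
s_4 = InvRound(s_3, k_0) = 0x77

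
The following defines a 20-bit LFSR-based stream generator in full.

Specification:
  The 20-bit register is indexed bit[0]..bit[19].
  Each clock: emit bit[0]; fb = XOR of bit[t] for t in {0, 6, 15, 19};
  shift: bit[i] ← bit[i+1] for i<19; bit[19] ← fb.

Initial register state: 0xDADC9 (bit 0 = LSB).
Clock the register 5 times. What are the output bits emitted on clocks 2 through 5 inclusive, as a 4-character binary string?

reg_0 = 0xDADC9
clock 1: out=1, reg = 0x6D6E4
clock 2: out=0, reg = 0x36B72
clock 3: out=0, reg = 0x9B5B9
clock 4: out=1, reg = 0xCDADC
clock 5: out=0, reg = 0xE6D6E

0010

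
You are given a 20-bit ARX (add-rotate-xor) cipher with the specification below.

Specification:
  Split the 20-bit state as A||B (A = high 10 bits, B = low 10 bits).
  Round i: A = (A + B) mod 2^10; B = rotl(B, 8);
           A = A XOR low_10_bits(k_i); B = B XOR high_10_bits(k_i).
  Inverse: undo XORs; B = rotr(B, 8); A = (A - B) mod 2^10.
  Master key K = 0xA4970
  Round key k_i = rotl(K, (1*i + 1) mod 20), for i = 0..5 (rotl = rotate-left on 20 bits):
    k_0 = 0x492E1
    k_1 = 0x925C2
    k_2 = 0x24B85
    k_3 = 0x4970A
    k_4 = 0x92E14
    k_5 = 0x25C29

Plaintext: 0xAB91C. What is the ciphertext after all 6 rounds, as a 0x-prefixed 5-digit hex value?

0x95B30

s_0 = plaintext = 0xAB91C
s_1 = Round(s_0, k_0) = 0x4AD63
s_2 = Round(s_1, k_1) = 0xD3111
s_3 = Round(s_2, k_2) = 0xF61D6
s_4 = Round(s_3, k_3) = 0xA9350
s_5 = Round(s_4, k_4) = 0xF829F
s_6 = Round(s_5, k_5) = 0x95B30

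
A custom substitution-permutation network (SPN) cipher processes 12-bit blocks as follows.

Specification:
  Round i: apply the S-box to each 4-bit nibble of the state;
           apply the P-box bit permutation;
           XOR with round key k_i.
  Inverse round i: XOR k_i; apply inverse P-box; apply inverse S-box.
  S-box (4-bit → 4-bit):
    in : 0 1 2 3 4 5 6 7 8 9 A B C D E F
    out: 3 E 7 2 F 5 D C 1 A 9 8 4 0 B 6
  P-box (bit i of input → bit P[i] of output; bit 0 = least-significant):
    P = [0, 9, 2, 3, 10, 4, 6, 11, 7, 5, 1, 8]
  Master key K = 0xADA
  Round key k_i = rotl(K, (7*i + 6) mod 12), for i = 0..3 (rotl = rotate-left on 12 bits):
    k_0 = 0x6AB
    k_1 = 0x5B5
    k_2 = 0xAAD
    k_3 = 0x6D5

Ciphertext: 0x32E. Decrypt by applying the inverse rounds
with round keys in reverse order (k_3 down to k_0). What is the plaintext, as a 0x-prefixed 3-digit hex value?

0x591

s_0 = ciphertext = 0x32E
s_1 = InvRound(s_0, k_3) = 0x42A
s_2 = InvRound(s_1, k_2) = 0x5A2
s_3 = InvRound(s_2, k_1) = 0xC35
s_4 = InvRound(s_3, k_0) = 0x591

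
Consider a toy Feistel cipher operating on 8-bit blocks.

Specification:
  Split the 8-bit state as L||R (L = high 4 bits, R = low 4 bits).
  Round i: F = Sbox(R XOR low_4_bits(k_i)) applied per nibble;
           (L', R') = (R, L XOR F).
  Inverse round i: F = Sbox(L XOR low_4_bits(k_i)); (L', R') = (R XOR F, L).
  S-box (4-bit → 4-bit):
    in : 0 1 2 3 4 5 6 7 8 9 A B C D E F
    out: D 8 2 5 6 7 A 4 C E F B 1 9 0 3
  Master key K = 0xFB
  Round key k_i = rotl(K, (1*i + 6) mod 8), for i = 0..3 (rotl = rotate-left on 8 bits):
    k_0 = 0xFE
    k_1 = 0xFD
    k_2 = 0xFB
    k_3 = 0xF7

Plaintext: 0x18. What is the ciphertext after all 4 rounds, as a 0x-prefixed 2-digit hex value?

0x50

s_0 = plaintext = 0x18
s_1 = Round(s_0, k_0) = 0x8B
s_2 = Round(s_1, k_1) = 0xB2
s_3 = Round(s_2, k_2) = 0x25
s_4 = Round(s_3, k_3) = 0x50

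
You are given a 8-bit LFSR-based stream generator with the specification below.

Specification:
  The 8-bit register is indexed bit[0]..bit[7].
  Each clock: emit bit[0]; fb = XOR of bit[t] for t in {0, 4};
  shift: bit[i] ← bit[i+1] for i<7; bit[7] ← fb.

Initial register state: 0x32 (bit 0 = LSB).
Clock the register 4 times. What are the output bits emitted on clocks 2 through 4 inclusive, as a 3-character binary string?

reg_0 = 0x32
clock 1: out=0, reg = 0x99
clock 2: out=1, reg = 0x4C
clock 3: out=0, reg = 0x26
clock 4: out=0, reg = 0x13

100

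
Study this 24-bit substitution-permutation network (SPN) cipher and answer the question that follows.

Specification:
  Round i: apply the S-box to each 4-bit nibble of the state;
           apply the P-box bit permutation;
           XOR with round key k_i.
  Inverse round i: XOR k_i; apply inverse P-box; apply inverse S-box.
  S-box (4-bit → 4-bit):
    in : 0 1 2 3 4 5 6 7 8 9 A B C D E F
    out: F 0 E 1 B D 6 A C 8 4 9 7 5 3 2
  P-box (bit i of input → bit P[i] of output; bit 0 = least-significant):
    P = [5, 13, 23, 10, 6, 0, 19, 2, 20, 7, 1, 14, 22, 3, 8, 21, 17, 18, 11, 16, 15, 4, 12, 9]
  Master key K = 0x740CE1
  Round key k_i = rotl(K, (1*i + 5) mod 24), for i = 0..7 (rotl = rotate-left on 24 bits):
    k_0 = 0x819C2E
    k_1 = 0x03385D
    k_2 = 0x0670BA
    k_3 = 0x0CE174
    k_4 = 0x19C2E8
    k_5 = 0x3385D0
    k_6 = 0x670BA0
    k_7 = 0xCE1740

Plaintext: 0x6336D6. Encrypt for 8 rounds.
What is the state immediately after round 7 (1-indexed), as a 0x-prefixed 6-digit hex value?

s_0 = plaintext = 0x6336D6
s_1 = Round(s_0, k_0) = 0x4BACFC
s_2 = Round(s_1, k_1) = 0x909BEE
s_3 = Round(s_2, k_2) = 0x311ADB
s_4 = Round(s_3, k_3) = 0x046516
s_5 = Round(s_4, k_4) = 0x8E31F2
s_6 = Round(s_5, k_5) = 0xF5B3D1
s_7 = Round(s_6, k_6) = 0x1C03F0
s_8 = Round(s_7, k_7) = 0x383A69

0x1C03F0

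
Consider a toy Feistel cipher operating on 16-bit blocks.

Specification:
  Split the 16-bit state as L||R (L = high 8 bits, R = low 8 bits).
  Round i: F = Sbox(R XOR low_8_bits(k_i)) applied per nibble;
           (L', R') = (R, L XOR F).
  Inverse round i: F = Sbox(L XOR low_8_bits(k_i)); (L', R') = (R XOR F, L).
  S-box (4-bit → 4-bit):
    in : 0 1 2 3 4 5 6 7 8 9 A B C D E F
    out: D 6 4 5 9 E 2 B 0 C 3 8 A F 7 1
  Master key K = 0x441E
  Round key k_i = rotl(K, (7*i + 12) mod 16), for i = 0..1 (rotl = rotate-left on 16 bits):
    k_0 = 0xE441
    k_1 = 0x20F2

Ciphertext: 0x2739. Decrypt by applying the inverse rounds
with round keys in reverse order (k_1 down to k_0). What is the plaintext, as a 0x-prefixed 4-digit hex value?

s_0 = ciphertext = 0x2739
s_1 = InvRound(s_0, k_1) = 0xC727
s_2 = InvRound(s_1, k_0) = 0x25C7

0x25C7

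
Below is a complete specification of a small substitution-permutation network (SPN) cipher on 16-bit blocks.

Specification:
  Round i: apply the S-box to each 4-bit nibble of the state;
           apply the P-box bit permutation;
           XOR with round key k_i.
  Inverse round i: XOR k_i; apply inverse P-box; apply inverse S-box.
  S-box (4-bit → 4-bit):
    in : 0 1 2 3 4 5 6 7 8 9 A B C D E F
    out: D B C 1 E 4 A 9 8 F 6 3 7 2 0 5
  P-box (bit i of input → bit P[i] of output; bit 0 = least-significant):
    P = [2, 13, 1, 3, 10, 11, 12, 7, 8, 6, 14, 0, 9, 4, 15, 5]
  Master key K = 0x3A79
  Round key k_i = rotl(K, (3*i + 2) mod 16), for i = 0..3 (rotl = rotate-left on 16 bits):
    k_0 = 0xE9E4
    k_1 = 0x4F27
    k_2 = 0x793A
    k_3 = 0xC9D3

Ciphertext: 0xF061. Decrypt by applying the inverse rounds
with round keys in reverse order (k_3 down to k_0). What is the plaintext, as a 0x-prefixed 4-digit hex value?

s_0 = ciphertext = 0xF061
s_1 = InvRound(s_0, k_3) = 0x634A
s_2 = InvRound(s_1, k_2) = 0x1DAE
s_3 = InvRound(s_2, k_1) = 0x3228
s_4 = InvRound(s_3, k_0) = 0xFC47

0xFC47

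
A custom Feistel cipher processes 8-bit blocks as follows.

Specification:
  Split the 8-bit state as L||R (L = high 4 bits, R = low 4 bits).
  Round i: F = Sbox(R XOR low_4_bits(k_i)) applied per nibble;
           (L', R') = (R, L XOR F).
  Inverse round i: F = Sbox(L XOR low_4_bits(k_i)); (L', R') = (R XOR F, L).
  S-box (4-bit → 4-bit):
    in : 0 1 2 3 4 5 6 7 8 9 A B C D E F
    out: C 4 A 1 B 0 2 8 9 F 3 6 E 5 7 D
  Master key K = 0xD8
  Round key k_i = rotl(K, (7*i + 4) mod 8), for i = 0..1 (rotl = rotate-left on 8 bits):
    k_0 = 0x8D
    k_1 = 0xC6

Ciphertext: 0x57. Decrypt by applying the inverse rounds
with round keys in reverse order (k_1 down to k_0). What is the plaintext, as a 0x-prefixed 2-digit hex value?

0x36

s_0 = ciphertext = 0x57
s_1 = InvRound(s_0, k_1) = 0x65
s_2 = InvRound(s_1, k_0) = 0x36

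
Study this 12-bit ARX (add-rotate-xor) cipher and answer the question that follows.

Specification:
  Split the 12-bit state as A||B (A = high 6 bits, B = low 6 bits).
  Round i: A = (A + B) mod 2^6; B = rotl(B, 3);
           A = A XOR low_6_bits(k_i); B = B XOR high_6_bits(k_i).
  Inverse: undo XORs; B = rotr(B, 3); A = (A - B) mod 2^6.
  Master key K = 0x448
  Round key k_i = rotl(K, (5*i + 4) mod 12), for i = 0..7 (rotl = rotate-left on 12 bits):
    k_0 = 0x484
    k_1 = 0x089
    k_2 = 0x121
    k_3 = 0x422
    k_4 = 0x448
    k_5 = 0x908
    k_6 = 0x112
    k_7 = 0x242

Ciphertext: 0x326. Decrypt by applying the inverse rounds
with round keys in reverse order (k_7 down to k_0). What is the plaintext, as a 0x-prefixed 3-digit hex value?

s_0 = ciphertext = 0x326
s_1 = InvRound(s_0, k_7) = 0x47D
s_2 = InvRound(s_1, k_6) = 0xD0F
s_3 = InvRound(s_2, k_5) = 0x7DD
s_4 = InvRound(s_3, k_4) = 0xDA1
s_5 = InvRound(s_4, k_3) = 0x18E
s_6 = InvRound(s_5, k_2) = 0x591
s_7 = InvRound(s_6, k_1) = 0x15A
s_8 = InvRound(s_7, k_0) = 0x001

0x001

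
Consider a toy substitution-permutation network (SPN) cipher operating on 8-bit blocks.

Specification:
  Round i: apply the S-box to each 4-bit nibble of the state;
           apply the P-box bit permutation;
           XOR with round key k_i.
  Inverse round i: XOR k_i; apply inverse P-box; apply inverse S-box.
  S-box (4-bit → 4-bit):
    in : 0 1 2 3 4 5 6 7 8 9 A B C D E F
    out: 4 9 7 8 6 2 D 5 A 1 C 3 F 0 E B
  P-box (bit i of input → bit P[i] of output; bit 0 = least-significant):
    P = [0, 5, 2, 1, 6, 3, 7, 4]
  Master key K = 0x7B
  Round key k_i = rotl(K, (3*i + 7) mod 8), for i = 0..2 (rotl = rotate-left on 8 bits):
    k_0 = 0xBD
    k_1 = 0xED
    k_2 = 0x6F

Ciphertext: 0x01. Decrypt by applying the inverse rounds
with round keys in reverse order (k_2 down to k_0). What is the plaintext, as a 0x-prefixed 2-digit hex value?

s_0 = ciphertext = 0x01
s_1 = InvRound(s_0, k_2) = 0xBE
s_2 = InvRound(s_1, k_1) = 0x11
s_3 = InvRound(s_2, k_0) = 0x44

0x44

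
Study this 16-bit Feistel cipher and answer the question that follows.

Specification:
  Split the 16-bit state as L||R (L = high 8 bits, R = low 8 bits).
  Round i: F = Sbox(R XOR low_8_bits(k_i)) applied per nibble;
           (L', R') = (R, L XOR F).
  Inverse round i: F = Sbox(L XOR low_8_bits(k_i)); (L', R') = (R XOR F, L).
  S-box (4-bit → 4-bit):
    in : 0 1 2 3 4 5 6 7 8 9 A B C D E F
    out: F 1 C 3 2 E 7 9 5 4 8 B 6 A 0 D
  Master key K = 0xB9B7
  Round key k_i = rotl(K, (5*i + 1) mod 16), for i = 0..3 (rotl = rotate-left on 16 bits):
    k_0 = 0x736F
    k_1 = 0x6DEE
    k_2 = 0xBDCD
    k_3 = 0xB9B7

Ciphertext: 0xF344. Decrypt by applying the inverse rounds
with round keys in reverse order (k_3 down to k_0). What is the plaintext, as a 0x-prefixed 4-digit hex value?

s_0 = ciphertext = 0xF344
s_1 = InvRound(s_0, k_3) = 0x66F3
s_2 = InvRound(s_1, k_2) = 0x7866
s_3 = InvRound(s_2, k_1) = 0x2178
s_4 = InvRound(s_3, k_0) = 0x5821

0x5821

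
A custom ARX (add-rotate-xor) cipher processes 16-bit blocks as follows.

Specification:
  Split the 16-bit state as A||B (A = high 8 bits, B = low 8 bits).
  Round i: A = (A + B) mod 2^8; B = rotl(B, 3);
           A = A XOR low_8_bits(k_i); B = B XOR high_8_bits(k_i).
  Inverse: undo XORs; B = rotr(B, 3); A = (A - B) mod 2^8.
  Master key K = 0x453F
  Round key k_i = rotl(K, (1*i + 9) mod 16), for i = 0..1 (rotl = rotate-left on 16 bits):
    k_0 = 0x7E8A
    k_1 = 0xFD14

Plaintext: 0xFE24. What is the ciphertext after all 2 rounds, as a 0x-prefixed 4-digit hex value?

0x1307

s_0 = plaintext = 0xFE24
s_1 = Round(s_0, k_0) = 0xA85F
s_2 = Round(s_1, k_1) = 0x1307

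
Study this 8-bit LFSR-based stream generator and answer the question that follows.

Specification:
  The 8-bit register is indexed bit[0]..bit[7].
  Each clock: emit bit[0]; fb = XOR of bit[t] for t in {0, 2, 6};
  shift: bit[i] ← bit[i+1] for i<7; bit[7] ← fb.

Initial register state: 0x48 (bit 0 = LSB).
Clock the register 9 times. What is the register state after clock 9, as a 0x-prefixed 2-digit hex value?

0x43

reg_0 = 0x48
clock 1: out=0, reg = 0xA4
clock 2: out=0, reg = 0xD2
clock 3: out=0, reg = 0xE9
clock 4: out=1, reg = 0x74
clock 5: out=0, reg = 0x3A
clock 6: out=0, reg = 0x1D
clock 7: out=1, reg = 0x0E
clock 8: out=0, reg = 0x87
clock 9: out=1, reg = 0x43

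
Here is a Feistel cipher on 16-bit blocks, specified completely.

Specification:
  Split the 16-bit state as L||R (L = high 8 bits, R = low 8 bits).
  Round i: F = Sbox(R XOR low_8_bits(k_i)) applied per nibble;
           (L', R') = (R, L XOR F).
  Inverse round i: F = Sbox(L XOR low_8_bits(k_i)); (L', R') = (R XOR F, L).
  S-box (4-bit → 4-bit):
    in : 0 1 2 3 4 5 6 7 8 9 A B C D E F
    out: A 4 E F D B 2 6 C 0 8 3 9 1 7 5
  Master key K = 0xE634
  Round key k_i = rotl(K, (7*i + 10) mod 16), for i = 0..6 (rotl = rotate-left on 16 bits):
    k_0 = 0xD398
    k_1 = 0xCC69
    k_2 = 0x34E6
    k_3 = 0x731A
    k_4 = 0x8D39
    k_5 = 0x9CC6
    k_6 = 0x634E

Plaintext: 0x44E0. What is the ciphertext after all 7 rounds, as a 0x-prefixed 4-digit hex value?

s_0 = plaintext = 0x44E0
s_1 = Round(s_0, k_0) = 0xE028
s_2 = Round(s_1, k_1) = 0x2834
s_3 = Round(s_2, k_2) = 0x3436
s_4 = Round(s_3, k_3) = 0x36DD
s_5 = Round(s_4, k_4) = 0xDD4B
s_6 = Round(s_5, k_5) = 0x4B1C
s_7 = Round(s_6, k_6) = 0x1CF5

0x1CF5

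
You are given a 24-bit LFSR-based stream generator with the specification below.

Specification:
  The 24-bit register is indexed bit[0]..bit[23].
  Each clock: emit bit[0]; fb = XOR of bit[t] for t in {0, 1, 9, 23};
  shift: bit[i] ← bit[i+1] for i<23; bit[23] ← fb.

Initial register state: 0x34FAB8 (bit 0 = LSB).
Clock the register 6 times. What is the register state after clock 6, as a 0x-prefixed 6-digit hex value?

0xDCD3EA

reg_0 = 0x34FAB8
clock 1: out=0, reg = 0x9A7D5C
clock 2: out=0, reg = 0xCD3EAE
clock 3: out=0, reg = 0xE69F57
clock 4: out=1, reg = 0x734FAB
clock 5: out=1, reg = 0xB9A7D5
clock 6: out=1, reg = 0xDCD3EA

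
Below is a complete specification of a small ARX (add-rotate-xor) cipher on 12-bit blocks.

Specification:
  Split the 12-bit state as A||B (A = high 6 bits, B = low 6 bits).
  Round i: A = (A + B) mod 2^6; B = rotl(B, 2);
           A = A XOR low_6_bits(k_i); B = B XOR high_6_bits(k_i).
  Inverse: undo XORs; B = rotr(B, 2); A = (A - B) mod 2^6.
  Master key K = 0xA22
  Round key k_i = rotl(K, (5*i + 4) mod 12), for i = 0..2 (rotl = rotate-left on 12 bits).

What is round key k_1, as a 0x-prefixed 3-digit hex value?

K = 0xA22
k_0 = rotl(K, (5*0+4) mod 12) = rotl(K, 4) = 0x22A
k_1 = rotl(K, (5*1+4) mod 12) = rotl(K, 9) = 0x544

0x544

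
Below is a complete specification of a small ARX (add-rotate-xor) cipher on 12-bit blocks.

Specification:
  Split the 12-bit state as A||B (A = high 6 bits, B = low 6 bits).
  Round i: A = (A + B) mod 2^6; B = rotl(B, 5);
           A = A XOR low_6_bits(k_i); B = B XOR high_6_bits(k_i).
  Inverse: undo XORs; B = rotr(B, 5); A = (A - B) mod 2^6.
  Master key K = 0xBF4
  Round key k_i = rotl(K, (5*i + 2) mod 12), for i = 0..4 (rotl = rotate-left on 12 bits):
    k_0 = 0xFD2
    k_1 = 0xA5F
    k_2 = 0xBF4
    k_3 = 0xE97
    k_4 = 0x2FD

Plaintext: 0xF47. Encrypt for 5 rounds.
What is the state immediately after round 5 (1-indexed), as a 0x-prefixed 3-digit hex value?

0x891

s_0 = plaintext = 0xF47
s_1 = Round(s_0, k_0) = 0x59C
s_2 = Round(s_1, k_1) = 0xB67
s_3 = Round(s_2, k_2) = 0x81C
s_4 = Round(s_3, k_3) = 0xAF4
s_5 = Round(s_4, k_4) = 0x891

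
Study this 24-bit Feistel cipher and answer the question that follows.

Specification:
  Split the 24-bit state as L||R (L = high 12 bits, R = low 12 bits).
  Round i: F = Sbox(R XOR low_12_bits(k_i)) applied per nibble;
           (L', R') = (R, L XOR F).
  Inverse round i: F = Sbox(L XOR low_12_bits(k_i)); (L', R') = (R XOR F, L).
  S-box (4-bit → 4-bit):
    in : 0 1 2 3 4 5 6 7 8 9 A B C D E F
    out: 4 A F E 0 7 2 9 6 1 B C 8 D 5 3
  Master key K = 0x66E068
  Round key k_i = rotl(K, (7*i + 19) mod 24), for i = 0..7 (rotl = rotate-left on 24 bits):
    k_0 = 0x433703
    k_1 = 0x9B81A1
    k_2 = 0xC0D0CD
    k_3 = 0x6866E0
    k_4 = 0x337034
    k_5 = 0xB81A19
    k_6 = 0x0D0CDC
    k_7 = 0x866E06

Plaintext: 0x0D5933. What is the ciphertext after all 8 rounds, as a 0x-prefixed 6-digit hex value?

s_0 = plaintext = 0x0D5933
s_1 = Round(s_0, k_0) = 0x933531
s_2 = Round(s_1, k_1) = 0x531927
s_3 = Round(s_2, k_2) = 0x92746A
s_4 = Round(s_3, k_3) = 0x46A64C
s_5 = Round(s_4, k_4) = 0x64C6FC
s_6 = Round(s_5, k_5) = 0x6FCE1B
s_7 = Round(s_6, k_6) = 0xE1B975
s_8 = Round(s_7, k_7) = 0x975785

0x975785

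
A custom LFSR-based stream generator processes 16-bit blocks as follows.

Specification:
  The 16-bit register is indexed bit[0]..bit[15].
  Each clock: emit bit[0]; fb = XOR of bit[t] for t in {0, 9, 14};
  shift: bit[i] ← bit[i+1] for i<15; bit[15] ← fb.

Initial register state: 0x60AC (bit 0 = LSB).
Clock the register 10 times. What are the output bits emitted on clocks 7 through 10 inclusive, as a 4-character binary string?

reg_0 = 0x60AC
clock 1: out=0, reg = 0xB056
clock 2: out=0, reg = 0x582B
clock 3: out=1, reg = 0x2C15
clock 4: out=1, reg = 0x960A
clock 5: out=0, reg = 0xCB05
clock 6: out=1, reg = 0xE582
clock 7: out=0, reg = 0xF2C1
clock 8: out=1, reg = 0xF960
clock 9: out=0, reg = 0xFCB0
clock 10: out=0, reg = 0xFE58

0100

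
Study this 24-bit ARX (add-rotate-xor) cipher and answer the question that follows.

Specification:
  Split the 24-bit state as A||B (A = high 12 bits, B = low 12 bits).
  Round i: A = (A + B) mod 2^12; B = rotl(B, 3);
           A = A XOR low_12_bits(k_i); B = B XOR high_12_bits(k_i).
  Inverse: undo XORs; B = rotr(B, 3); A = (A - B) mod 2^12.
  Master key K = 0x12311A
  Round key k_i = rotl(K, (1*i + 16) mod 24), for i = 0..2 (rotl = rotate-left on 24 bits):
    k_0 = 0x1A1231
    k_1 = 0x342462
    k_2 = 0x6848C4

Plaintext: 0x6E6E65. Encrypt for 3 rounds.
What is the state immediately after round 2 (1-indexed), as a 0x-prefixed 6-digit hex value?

s_0 = plaintext = 0x6E6E65
s_1 = Round(s_0, k_0) = 0x77A28E
s_2 = Round(s_1, k_1) = 0xE6A733
s_3 = Round(s_2, k_2) = 0xD59F1F

0xE6A733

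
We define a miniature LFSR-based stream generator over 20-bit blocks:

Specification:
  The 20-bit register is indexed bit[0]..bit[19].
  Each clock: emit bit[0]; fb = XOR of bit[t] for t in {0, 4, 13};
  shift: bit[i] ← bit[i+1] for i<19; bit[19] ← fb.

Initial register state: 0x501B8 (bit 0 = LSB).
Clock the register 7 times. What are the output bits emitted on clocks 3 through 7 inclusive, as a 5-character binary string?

01110

reg_0 = 0x501B8
clock 1: out=0, reg = 0xA80DC
clock 2: out=0, reg = 0xD406E
clock 3: out=0, reg = 0x6A037
clock 4: out=1, reg = 0xB501B
clock 5: out=1, reg = 0x5A80D
clock 6: out=1, reg = 0x2D406
clock 7: out=0, reg = 0x16A03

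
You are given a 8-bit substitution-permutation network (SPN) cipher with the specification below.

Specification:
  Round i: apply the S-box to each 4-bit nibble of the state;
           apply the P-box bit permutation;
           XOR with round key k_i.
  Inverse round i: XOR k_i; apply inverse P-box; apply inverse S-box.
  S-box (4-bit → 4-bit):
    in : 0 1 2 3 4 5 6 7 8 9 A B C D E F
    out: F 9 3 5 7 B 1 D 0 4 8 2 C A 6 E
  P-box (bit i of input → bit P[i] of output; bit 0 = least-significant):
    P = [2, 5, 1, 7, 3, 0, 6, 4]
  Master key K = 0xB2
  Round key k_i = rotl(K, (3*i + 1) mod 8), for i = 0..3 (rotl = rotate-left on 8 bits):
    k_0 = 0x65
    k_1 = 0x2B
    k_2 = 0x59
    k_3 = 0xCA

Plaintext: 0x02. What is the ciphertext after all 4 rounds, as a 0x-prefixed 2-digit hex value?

0x54

s_0 = plaintext = 0x02
s_1 = Round(s_0, k_0) = 0x18
s_2 = Round(s_1, k_1) = 0x33
s_3 = Round(s_2, k_2) = 0x17
s_4 = Round(s_3, k_3) = 0x54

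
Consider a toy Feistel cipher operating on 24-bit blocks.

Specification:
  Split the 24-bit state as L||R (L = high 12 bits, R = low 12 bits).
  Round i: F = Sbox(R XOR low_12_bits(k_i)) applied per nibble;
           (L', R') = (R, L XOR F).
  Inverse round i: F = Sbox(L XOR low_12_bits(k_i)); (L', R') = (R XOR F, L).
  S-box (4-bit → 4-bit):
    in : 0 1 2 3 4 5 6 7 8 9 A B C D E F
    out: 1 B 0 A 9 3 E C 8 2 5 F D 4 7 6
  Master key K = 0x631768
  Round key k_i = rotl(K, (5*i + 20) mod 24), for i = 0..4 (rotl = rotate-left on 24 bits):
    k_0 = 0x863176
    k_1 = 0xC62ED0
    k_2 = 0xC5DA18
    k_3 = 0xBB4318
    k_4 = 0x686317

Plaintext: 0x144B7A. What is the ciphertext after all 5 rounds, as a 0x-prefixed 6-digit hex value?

0x9598BF

s_0 = plaintext = 0x144B7A
s_1 = Round(s_0, k_0) = 0xB7A459
s_2 = Round(s_1, k_1) = 0x459EF8
s_3 = Round(s_2, k_2) = 0xEF8D28
s_4 = Round(s_3, k_3) = 0xD28959
s_5 = Round(s_4, k_4) = 0x9598BF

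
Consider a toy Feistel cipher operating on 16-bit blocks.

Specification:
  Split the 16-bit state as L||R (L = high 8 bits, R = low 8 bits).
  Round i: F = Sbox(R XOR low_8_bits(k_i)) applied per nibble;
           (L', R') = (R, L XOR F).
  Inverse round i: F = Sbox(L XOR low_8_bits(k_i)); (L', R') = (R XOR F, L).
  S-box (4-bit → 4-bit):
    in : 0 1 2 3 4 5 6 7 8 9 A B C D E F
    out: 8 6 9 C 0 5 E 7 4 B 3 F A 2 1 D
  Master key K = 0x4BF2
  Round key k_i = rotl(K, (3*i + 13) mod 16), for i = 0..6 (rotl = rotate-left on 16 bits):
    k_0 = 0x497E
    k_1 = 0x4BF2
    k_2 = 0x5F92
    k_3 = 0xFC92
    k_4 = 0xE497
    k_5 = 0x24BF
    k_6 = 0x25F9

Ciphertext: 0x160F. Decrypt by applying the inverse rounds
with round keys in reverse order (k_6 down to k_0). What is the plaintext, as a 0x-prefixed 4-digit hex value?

0x65A0

s_0 = ciphertext = 0x160F
s_1 = InvRound(s_0, k_6) = 0x1216
s_2 = InvRound(s_1, k_5) = 0x2412
s_3 = InvRound(s_2, k_4) = 0xEE24
s_4 = InvRound(s_3, k_3) = 0x5EEE
s_5 = InvRound(s_4, k_2) = 0x445E
s_6 = InvRound(s_5, k_1) = 0xA044
s_7 = InvRound(s_6, k_0) = 0x65A0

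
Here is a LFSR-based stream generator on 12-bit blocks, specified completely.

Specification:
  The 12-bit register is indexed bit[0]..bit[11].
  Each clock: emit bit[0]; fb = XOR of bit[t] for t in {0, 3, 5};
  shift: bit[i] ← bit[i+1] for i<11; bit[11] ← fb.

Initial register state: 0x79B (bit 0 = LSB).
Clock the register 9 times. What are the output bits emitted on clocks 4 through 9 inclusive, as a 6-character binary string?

110011

reg_0 = 0x79B
clock 1: out=1, reg = 0x3CD
clock 2: out=1, reg = 0x1E6
clock 3: out=0, reg = 0x8F3
clock 4: out=1, reg = 0x479
clock 5: out=1, reg = 0xA3C
clock 6: out=0, reg = 0x51E
clock 7: out=0, reg = 0xA8F
clock 8: out=1, reg = 0x547
clock 9: out=1, reg = 0xAA3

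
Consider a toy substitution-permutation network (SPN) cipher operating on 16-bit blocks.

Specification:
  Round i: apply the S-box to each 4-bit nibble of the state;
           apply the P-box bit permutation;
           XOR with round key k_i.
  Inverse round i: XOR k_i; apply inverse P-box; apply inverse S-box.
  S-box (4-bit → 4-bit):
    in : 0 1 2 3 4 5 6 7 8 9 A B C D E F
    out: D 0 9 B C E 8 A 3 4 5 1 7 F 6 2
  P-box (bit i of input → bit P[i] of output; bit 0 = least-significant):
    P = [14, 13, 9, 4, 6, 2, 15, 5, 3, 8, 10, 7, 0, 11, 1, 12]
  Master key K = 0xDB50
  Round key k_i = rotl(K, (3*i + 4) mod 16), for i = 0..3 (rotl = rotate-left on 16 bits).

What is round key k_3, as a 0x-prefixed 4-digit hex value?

K = 0xDB50
k_0 = rotl(K, (3*0+4) mod 16) = rotl(K, 4) = 0xB50D
k_1 = rotl(K, (3*1+4) mod 16) = rotl(K, 7) = 0xA86D
k_2 = rotl(K, (3*2+4) mod 16) = rotl(K, 10) = 0x436D
k_3 = rotl(K, (3*3+4) mod 16) = rotl(K, 13) = 0x1B6A

0x1B6A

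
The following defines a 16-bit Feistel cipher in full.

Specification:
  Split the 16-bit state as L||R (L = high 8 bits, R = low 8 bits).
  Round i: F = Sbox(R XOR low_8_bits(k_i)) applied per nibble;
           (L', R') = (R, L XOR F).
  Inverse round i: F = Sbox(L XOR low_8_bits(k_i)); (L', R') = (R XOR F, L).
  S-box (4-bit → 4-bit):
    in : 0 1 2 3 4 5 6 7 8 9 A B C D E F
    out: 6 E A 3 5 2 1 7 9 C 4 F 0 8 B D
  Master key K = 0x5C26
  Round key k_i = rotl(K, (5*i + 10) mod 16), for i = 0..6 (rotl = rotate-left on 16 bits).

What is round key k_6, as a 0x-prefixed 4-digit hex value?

0x265C

K = 0x5C26
k_0 = rotl(K, (5*0+10) mod 16) = rotl(K, 10) = 0x9970
k_1 = rotl(K, (5*1+10) mod 16) = rotl(K, 15) = 0x2E13
k_2 = rotl(K, (5*2+10) mod 16) = rotl(K, 4) = 0xC265
k_3 = rotl(K, (5*3+10) mod 16) = rotl(K, 9) = 0x4CB8
k_4 = rotl(K, (5*4+10) mod 16) = rotl(K, 14) = 0x9709
k_5 = rotl(K, (5*5+10) mod 16) = rotl(K, 3) = 0xE132
k_6 = rotl(K, (5*6+10) mod 16) = rotl(K, 8) = 0x265C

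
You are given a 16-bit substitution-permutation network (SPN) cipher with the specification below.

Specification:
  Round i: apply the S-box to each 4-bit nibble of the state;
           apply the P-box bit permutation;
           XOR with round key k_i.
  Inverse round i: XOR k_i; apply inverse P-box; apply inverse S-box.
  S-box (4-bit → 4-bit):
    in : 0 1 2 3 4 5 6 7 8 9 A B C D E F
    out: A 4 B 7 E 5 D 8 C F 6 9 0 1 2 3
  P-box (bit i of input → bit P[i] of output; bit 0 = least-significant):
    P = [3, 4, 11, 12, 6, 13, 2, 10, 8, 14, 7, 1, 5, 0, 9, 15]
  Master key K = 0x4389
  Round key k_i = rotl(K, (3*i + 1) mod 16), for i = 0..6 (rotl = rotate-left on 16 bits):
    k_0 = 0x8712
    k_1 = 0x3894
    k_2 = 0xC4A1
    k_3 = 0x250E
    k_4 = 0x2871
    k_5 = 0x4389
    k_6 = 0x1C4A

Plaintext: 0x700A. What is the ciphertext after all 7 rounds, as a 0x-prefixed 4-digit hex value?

0x7995

s_0 = plaintext = 0x700A
s_1 = Round(s_0, k_0) = 0x6B00
s_2 = Round(s_1, k_1) = 0x8FA6
s_3 = Round(s_2, k_2) = 0x3FAD
s_4 = Round(s_3, k_3) = 0x4623
s_5 = Round(s_4, k_4) = 0x87AA
s_6 = Round(s_5, k_5) = 0xE99F
s_7 = Round(s_6, k_6) = 0x7995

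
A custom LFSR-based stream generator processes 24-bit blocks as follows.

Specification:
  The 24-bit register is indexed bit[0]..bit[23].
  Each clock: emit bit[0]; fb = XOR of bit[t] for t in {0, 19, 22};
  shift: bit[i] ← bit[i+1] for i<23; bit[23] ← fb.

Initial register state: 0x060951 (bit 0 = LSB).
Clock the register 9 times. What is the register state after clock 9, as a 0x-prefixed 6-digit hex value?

0x328304

reg_0 = 0x060951
clock 1: out=1, reg = 0x8304A8
clock 2: out=0, reg = 0x418254
clock 3: out=0, reg = 0xA0C12A
clock 4: out=0, reg = 0x506095
clock 5: out=1, reg = 0x28304A
clock 6: out=0, reg = 0x941825
clock 7: out=1, reg = 0xCA0C12
clock 8: out=0, reg = 0x650609
clock 9: out=1, reg = 0x328304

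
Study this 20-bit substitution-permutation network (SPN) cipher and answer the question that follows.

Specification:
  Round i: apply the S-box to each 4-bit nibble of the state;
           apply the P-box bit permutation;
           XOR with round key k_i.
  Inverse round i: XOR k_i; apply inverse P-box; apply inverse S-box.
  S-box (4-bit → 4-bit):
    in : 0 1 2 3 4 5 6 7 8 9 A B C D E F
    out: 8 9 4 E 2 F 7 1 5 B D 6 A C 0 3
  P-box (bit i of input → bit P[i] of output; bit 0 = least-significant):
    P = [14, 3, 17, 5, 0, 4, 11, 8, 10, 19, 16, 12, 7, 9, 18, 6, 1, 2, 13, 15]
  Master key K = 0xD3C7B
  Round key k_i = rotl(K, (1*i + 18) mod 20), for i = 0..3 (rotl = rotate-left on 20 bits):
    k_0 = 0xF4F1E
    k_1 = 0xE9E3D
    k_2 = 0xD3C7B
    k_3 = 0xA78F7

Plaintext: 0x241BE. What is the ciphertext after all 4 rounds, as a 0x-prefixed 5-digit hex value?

0x45A9F

s_0 = plaintext = 0x241BE
s_1 = Round(s_0, k_0) = 0xF710E
s_2 = Round(s_1, k_1) = 0xE8BBB
s_3 = Round(s_2, k_2) = 0x234E3
s_4 = Round(s_3, k_3) = 0x45A9F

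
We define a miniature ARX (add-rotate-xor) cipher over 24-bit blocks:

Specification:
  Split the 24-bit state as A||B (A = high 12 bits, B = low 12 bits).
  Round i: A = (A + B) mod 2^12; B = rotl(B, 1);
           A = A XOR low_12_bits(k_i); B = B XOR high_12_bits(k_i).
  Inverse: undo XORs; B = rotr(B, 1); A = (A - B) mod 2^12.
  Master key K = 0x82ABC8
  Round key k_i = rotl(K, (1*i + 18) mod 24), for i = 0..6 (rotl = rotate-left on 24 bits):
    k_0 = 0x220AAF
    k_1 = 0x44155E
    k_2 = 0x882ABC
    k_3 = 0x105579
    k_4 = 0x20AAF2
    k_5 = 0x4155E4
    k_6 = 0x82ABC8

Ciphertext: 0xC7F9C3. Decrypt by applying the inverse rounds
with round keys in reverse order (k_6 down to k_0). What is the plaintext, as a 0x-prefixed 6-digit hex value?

s_0 = ciphertext = 0xC7F9C3
s_1 = InvRound(s_0, k_6) = 0xEC38F4
s_2 = InvRound(s_1, k_5) = 0xCB7E70
s_3 = InvRound(s_2, k_4) = 0x00863D
s_4 = InvRound(s_3, k_3) = 0x1D539C
s_5 = InvRound(s_4, k_2) = 0x5DA58F
s_6 = InvRound(s_5, k_1) = 0xF9D0E7
s_7 = InvRound(s_6, k_0) = 0xBCF963

0xBCF963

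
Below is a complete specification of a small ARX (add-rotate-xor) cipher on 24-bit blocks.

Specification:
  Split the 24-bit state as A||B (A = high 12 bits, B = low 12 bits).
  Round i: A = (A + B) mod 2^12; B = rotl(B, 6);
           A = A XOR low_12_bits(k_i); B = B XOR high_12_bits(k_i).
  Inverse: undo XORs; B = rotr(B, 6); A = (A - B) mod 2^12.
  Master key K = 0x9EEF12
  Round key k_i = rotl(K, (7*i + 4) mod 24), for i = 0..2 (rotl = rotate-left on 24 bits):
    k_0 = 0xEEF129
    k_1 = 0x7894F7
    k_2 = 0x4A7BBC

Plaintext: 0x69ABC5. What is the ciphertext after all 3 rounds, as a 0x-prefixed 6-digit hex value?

0x604979

s_0 = plaintext = 0x69ABC5
s_1 = Round(s_0, k_0) = 0x376F80
s_2 = Round(s_1, k_1) = 0x6017B7
s_3 = Round(s_2, k_2) = 0x604979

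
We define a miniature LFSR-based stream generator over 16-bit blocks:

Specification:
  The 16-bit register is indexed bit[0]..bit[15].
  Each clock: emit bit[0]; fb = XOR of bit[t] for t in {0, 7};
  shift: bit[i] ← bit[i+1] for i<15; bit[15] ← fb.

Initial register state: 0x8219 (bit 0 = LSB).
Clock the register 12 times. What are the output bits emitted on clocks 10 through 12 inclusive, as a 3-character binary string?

reg_0 = 0x8219
clock 1: out=1, reg = 0xC10C
clock 2: out=0, reg = 0x6086
clock 3: out=0, reg = 0xB043
clock 4: out=1, reg = 0xD821
clock 5: out=1, reg = 0xEC10
clock 6: out=0, reg = 0x7608
clock 7: out=0, reg = 0x3B04
clock 8: out=0, reg = 0x1D82
clock 9: out=0, reg = 0x8EC1
clock 10: out=1, reg = 0x4760
clock 11: out=0, reg = 0x23B0
clock 12: out=0, reg = 0x91D8

100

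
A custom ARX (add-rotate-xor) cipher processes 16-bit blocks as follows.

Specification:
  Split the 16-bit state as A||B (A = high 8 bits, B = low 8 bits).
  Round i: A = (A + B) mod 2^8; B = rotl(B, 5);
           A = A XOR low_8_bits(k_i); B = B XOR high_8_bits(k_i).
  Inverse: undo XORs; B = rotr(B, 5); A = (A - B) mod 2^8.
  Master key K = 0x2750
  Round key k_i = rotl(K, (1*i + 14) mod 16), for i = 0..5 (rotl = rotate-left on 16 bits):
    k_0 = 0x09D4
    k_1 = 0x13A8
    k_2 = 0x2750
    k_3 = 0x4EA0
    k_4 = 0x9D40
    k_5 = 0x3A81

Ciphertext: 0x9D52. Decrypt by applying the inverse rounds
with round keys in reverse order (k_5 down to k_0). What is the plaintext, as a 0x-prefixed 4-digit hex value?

0xC249

s_0 = ciphertext = 0x9D52
s_1 = InvRound(s_0, k_5) = 0xD943
s_2 = InvRound(s_1, k_4) = 0xA3F6
s_3 = InvRound(s_2, k_3) = 0x3EC5
s_4 = InvRound(s_3, k_2) = 0x5717
s_5 = InvRound(s_4, k_1) = 0xDF20
s_6 = InvRound(s_5, k_0) = 0xC249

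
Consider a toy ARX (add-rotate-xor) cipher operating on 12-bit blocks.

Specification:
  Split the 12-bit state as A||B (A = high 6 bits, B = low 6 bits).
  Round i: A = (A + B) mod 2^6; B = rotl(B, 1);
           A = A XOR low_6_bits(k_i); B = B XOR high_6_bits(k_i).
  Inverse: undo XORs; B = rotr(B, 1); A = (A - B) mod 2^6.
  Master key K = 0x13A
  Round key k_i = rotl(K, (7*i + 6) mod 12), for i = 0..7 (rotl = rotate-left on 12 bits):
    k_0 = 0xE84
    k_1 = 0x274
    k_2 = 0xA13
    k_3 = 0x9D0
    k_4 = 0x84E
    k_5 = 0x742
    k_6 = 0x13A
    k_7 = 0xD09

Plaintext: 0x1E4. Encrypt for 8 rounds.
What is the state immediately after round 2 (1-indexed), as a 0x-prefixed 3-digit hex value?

0x5AE

s_0 = plaintext = 0x1E4
s_1 = Round(s_0, k_0) = 0xBF3
s_2 = Round(s_1, k_1) = 0x5AE
s_3 = Round(s_2, k_2) = 0x5F5
s_4 = Round(s_3, k_3) = 0x70C
s_5 = Round(s_4, k_4) = 0x9B9
s_6 = Round(s_5, k_5) = 0x76E
s_7 = Round(s_6, k_6) = 0xC59
s_8 = Round(s_7, k_7) = 0x0C6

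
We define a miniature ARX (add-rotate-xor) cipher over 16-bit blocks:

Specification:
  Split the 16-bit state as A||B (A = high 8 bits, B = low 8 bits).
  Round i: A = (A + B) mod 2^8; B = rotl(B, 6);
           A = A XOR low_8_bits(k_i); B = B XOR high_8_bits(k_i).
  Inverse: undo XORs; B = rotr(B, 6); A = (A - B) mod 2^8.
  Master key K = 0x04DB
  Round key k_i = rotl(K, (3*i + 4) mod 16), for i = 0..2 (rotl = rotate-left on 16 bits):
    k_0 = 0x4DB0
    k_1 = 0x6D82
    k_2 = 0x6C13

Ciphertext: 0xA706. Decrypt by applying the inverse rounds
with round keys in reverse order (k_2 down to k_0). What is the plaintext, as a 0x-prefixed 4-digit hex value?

s_0 = ciphertext = 0xA706
s_1 = InvRound(s_0, k_2) = 0x0BA9
s_2 = InvRound(s_1, k_1) = 0x7613
s_3 = InvRound(s_2, k_0) = 0x4D79

0x4D79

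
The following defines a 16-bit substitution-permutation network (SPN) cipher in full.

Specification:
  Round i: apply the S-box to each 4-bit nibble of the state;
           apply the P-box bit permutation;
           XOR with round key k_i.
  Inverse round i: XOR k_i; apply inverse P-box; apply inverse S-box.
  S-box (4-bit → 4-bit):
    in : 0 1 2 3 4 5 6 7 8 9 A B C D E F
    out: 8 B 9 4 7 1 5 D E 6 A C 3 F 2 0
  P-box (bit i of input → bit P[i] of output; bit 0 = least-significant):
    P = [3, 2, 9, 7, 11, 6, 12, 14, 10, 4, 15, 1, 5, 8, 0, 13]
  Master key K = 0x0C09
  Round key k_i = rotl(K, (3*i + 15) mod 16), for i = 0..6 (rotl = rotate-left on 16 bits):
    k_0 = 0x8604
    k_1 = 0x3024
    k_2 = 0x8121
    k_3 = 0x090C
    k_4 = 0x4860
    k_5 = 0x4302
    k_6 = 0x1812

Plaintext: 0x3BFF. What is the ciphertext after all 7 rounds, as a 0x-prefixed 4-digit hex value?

0x9C67

s_0 = plaintext = 0x3BFF
s_1 = Round(s_0, k_0) = 0x0607
s_2 = Round(s_1, k_1) = 0xD6AC
s_3 = Round(s_2, k_2) = 0x644C
s_4 = Round(s_3, k_3) = 0x9571
s_5 = Round(s_4, k_4) = 0x15ED
s_6 = Round(s_5, k_5) = 0x64EE
s_7 = Round(s_6, k_6) = 0x9C67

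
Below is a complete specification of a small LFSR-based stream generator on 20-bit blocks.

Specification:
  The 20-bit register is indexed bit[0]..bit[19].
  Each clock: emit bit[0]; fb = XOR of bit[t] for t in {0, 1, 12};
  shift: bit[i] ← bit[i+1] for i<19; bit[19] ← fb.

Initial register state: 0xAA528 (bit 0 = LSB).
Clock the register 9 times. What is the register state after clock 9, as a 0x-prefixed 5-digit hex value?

0x8B552

reg_0 = 0xAA528
clock 1: out=0, reg = 0x55294
clock 2: out=0, reg = 0xAA94A
clock 3: out=0, reg = 0xD54A5
clock 4: out=1, reg = 0x6AA52
clock 5: out=0, reg = 0xB5529
clock 6: out=1, reg = 0x5AA94
clock 7: out=0, reg = 0x2D54A
clock 8: out=0, reg = 0x16AA5
clock 9: out=1, reg = 0x8B552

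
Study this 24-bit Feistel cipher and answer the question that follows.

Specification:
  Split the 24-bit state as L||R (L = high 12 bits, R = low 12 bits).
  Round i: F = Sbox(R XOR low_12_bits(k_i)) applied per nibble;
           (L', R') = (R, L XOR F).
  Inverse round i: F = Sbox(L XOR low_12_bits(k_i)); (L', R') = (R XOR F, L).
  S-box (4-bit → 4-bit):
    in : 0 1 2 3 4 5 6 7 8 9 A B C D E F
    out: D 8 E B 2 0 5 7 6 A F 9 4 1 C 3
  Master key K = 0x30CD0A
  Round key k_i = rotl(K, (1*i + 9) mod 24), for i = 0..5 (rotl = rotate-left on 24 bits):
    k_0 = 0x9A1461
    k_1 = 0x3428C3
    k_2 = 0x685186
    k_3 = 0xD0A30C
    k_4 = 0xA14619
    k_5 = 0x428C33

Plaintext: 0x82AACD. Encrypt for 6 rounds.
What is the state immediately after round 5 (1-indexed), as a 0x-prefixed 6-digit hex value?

0xCED8A3

s_0 = plaintext = 0x82AACD
s_1 = Round(s_0, k_0) = 0xACD4DE
s_2 = Round(s_1, k_1) = 0x4DEE4C
s_3 = Round(s_2, k_2) = 0xE4C791
s_4 = Round(s_3, k_3) = 0x791CED
s_5 = Round(s_4, k_4) = 0xCED8A3
s_6 = Round(s_5, k_5) = 0x8A3E40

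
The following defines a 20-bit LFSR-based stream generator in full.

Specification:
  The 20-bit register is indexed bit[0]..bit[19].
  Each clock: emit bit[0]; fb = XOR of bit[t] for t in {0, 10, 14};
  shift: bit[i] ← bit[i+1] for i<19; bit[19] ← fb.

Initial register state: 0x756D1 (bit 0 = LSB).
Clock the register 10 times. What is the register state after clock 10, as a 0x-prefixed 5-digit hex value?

0x565D5

reg_0 = 0x756D1
clock 1: out=1, reg = 0xBAB68
clock 2: out=0, reg = 0x5D5B4
clock 3: out=0, reg = 0x2EADA
clock 4: out=0, reg = 0x9756D
clock 5: out=1, reg = 0xCBAB6
clock 6: out=0, reg = 0x65D5B
clock 7: out=1, reg = 0xB2EAD
clock 8: out=1, reg = 0x59756
clock 9: out=0, reg = 0xACBAB
clock 10: out=1, reg = 0x565D5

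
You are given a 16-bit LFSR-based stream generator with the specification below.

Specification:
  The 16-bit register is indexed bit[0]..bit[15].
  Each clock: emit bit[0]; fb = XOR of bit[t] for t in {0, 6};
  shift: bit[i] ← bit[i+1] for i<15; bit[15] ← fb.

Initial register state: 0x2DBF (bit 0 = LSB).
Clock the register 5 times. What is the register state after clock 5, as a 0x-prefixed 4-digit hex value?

0x496D

reg_0 = 0x2DBF
clock 1: out=1, reg = 0x96DF
clock 2: out=1, reg = 0x4B6F
clock 3: out=1, reg = 0x25B7
clock 4: out=1, reg = 0x92DB
clock 5: out=1, reg = 0x496D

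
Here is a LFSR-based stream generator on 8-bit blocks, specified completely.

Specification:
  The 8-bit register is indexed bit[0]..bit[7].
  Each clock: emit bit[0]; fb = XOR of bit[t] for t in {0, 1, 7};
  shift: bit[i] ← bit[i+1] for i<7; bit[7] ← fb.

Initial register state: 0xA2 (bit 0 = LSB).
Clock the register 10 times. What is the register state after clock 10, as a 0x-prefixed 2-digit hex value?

0x2B

reg_0 = 0xA2
clock 1: out=0, reg = 0x51
clock 2: out=1, reg = 0xA8
clock 3: out=0, reg = 0xD4
clock 4: out=0, reg = 0xEA
clock 5: out=0, reg = 0x75
clock 6: out=1, reg = 0xBA
clock 7: out=0, reg = 0x5D
clock 8: out=1, reg = 0xAE
clock 9: out=0, reg = 0x57
clock 10: out=1, reg = 0x2B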